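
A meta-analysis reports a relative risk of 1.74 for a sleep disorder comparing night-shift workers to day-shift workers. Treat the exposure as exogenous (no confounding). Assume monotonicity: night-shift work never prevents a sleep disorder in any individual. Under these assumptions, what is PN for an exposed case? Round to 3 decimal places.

Under exogeneity and monotonicity, PN = (RR − 1) / RR = 1 − 1/RR.
PN = (1.74 − 1) / 1.74 = 0.74 / 1.74 ≈ 0.4253

PN ≈ 0.425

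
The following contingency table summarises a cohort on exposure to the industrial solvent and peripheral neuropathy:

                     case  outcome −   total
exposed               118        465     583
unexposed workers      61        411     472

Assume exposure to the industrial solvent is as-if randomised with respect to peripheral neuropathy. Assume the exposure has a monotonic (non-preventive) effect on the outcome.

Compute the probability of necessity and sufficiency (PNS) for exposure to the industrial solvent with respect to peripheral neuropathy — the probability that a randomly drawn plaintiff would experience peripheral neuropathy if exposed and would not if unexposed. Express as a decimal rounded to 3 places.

p₁ = P(outcome | exposed) = 118/583 = 0.2024
p₀ = P(outcome | unexposed) = 61/472 = 0.12924
Under exogeneity and monotonicity, PNS = p₁ − p₀.
PNS = 0.2024 − 0.12924 = 0.073164

PNS ≈ 0.073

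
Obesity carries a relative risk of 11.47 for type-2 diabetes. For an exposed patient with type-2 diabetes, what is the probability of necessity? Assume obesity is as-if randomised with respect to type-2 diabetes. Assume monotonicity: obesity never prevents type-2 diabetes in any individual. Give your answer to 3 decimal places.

PN ≈ 0.913

Under exogeneity and monotonicity, PN = (RR − 1) / RR = 1 − 1/RR.
PN = (11.47 − 1) / 11.47 = 10.47 / 11.47 ≈ 0.9128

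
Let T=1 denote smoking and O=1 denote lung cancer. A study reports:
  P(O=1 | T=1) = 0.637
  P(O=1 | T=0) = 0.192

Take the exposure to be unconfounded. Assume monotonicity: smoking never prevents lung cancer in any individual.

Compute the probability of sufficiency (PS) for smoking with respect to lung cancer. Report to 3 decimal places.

Let p₁ = 0.637, p₀ = 0.192.
Under exogeneity and monotonicity, PS = (p₁ − p₀) / (1 − p₀).
PS = (0.637 − 0.192) / (1 − 0.192) = 0.445 / 0.808 ≈ 0.5507

PS ≈ 0.551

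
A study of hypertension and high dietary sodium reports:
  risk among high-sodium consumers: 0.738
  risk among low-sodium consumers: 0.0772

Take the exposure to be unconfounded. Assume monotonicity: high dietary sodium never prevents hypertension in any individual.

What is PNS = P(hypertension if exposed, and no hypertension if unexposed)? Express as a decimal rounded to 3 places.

PNS ≈ 0.661

Let p₁ = 0.738, p₀ = 0.0772.
Under exogeneity and monotonicity, PNS = p₁ − p₀.
PNS = 0.738 − 0.0772 = 0.6608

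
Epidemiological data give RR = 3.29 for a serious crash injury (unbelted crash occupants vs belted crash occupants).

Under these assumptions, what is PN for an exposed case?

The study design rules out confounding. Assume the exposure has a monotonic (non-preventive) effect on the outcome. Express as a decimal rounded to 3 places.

PN ≈ 0.696

Under exogeneity and monotonicity, PN = (RR − 1) / RR = 1 − 1/RR.
PN = (3.29 − 1) / 3.29 = 2.29 / 3.29 ≈ 0.6960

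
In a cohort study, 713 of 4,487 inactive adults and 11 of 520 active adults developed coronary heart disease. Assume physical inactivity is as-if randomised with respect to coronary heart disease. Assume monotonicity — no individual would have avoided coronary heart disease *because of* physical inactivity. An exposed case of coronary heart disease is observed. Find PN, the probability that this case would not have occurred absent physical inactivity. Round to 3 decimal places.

PN ≈ 0.867

p₁ = P(outcome | exposed) = 713/4487 = 0.1589
p₀ = P(outcome | unexposed) = 11/520 = 0.021154
Under exogeneity and monotonicity, PN = (p₁ − p₀) / p₁.
PN = (0.1589 − 0.021154) / 0.1589 = 0.13775 / 0.1589 ≈ 0.8669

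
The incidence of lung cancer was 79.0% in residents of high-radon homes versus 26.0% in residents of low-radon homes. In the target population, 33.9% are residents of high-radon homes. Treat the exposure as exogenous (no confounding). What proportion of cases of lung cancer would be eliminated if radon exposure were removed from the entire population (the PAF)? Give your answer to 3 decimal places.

PAF ≈ 0.409

p₁ = 0.79, p₀ = 0.26.
Overall risk P(Y=1) = π·p₁ + (1−π)·p₀ = 0.339×0.79 + 0.661×0.26 = 0.43967.
Under exogeneity, PAF = [P(Y=1) − p₀] / P(Y=1).
PAF = (0.43967 − 0.26) / 0.43967 ≈ 0.4086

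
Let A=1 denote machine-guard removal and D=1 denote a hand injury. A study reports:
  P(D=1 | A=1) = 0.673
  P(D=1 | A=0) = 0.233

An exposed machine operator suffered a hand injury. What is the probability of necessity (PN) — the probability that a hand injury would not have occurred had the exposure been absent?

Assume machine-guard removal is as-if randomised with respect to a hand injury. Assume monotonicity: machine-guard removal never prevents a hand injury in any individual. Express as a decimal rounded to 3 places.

PN ≈ 0.654

Let p₁ = 0.673, p₀ = 0.233.
Under exogeneity and monotonicity, PN = (p₁ − p₀) / p₁.
PN = (0.673 − 0.233) / 0.673 = 0.44 / 0.673 ≈ 0.6538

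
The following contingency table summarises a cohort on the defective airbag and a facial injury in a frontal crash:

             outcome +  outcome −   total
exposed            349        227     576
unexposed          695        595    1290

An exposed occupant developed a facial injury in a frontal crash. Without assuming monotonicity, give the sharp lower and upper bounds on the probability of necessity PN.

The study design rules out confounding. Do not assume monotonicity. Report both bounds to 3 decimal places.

p₁ = P(outcome | exposed) = 349/576 = 0.6059
p₀ = P(outcome | unexposed) = 695/1290 = 0.53876
Under exogeneity alone the bounds on PN are max{0,(p₁−p₀)/p₁} ≤ PN ≤ min{1,(1−p₀)/p₁}.
  lower = (p₁ − p₀)/p₁ = 0.067143 / 0.6059 ≈ 0.1108
  upper = min{1, (1 − p₀)/p₁} = 0.46124 / 0.6059 ≈ 0.7612

0.111 ≤ PN ≤ 0.761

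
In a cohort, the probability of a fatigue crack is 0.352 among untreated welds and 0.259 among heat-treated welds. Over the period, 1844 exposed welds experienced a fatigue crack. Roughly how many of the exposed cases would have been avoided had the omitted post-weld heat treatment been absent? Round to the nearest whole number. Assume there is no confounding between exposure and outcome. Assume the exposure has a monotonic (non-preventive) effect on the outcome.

Let p₁ = 0.352, p₀ = 0.259.
PN = (p₁ − p₀)/p₁ = (0.352 − 0.259) / 0.352 ≈ 0.26420.
Attributable cases ≈ PN × (exposed cases) = 0.26420 × 1844 ≈ 487.19.

about 487 cases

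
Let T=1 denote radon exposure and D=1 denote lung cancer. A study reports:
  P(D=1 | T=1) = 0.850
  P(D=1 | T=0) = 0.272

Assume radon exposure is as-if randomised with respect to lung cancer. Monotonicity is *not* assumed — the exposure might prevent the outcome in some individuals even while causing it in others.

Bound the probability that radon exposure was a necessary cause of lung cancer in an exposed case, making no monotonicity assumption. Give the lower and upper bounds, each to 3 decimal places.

Let p₁ = 0.85, p₀ = 0.272.
Under exogeneity alone the bounds on PN are max{0,(p₁−p₀)/p₁} ≤ PN ≤ min{1,(1−p₀)/p₁}.
  lower = (p₁ − p₀)/p₁ = 0.578 / 0.85 ≈ 0.6800
  upper = min{1, (1 − p₀)/p₁} = 0.728 / 0.85 ≈ 0.8565

0.680 ≤ PN ≤ 0.856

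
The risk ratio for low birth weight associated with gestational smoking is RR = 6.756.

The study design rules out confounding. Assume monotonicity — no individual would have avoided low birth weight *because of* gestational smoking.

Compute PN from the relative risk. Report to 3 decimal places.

Under exogeneity and monotonicity, PN = (RR − 1) / RR = 1 − 1/RR.
PN = (6.756 − 1) / 6.756 = 5.756 / 6.756 ≈ 0.8520

PN ≈ 0.852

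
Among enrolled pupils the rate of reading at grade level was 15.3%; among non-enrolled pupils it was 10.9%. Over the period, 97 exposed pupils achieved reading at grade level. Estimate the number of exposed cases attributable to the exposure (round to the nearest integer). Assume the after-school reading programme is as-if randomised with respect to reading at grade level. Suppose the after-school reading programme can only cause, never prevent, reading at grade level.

about 28 cases

p₁ = 0.153, p₀ = 0.109.
PN = (p₁ − p₀)/p₁ = (0.153 − 0.109) / 0.153 ≈ 0.28758.
Attributable cases ≈ PN × (exposed cases) = 0.28758 × 97 ≈ 27.90.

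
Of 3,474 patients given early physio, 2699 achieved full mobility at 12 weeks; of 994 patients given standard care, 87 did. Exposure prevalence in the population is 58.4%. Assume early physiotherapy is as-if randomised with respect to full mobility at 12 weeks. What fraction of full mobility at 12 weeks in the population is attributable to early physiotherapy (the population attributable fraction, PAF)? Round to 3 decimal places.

p₁ = P(outcome | exposed) = 2699/3474 = 0.77691
p₀ = P(outcome | unexposed) = 87/994 = 0.087525
Overall risk P(Y=1) = π·p₁ + (1−π)·p₀ = 0.584×0.77691 + 0.416×0.087525 = 0.49013.
Under exogeneity, PAF = [P(Y=1) − p₀] / P(Y=1).
PAF = (0.49013 − 0.087525) / 0.49013 ≈ 0.8214

PAF ≈ 0.821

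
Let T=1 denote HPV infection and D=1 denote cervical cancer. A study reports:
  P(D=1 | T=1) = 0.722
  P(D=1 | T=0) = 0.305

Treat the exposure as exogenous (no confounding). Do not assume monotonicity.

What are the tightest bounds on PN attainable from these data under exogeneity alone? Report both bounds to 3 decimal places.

Let p₁ = 0.722, p₀ = 0.305.
Under exogeneity alone the bounds on PN are max{0,(p₁−p₀)/p₁} ≤ PN ≤ min{1,(1−p₀)/p₁}.
  lower = (p₁ − p₀)/p₁ = 0.417 / 0.722 ≈ 0.5776
  upper = min{1, (1 − p₀)/p₁} = 0.695 / 0.722 ≈ 0.9626

0.578 ≤ PN ≤ 0.963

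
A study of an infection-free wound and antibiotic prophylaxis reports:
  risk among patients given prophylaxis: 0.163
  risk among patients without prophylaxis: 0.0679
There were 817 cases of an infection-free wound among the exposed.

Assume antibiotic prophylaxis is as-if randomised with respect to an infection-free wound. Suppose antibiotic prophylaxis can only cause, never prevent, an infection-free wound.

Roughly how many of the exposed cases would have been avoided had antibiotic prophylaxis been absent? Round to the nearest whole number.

Let p₁ = 0.163, p₀ = 0.0679.
PN = (p₁ − p₀)/p₁ = (0.163 − 0.0679) / 0.163 ≈ 0.58344.
Attributable cases ≈ PN × (exposed cases) = 0.58344 × 817 ≈ 476.67.

about 477 cases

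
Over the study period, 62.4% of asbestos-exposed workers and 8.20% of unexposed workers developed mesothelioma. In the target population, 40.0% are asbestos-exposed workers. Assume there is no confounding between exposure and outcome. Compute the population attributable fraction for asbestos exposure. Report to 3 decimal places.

PAF ≈ 0.726

p₁ = 0.624, p₀ = 0.082.
Overall risk P(Y=1) = π·p₁ + (1−π)·p₀ = 0.4×0.624 + 0.6×0.082 = 0.2988.
Under exogeneity, PAF = [P(Y=1) − p₀] / P(Y=1).
PAF = (0.2988 − 0.082) / 0.2988 ≈ 0.7256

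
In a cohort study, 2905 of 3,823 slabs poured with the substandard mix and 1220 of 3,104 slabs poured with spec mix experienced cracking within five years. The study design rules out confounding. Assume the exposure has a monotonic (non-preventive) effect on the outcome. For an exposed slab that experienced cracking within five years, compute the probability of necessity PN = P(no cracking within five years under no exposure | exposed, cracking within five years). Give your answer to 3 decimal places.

p₁ = P(outcome | exposed) = 2905/3823 = 0.75987
p₀ = P(outcome | unexposed) = 1220/3104 = 0.39304
Under exogeneity and monotonicity, PN = (p₁ − p₀) / p₁.
PN = (0.75987 − 0.39304) / 0.75987 = 0.36683 / 0.75987 ≈ 0.4828

PN ≈ 0.483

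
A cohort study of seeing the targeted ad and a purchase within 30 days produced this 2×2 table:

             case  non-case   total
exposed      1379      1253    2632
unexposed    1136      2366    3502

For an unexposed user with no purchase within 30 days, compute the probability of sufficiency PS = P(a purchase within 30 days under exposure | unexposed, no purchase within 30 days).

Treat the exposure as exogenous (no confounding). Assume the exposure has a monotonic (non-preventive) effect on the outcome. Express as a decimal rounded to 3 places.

p₁ = P(outcome | exposed) = 1379/2632 = 0.52394
p₀ = P(outcome | unexposed) = 1136/3502 = 0.32439
Under exogeneity and monotonicity, PS = (p₁ − p₀) / (1 − p₀).
PS = (0.52394 − 0.32439) / (1 − 0.32439) = 0.19955 / 0.67561 ≈ 0.2954

PS ≈ 0.295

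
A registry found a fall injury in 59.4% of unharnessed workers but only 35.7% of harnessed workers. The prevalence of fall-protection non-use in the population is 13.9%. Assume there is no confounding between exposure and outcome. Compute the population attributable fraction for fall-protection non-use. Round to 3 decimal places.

PAF ≈ 0.084

p₁ = 0.594, p₀ = 0.357.
Overall risk P(Y=1) = π·p₁ + (1−π)·p₀ = 0.139×0.594 + 0.861×0.357 = 0.38994.
Under exogeneity, PAF = [P(Y=1) − p₀] / P(Y=1).
PAF = (0.38994 − 0.357) / 0.38994 ≈ 0.0845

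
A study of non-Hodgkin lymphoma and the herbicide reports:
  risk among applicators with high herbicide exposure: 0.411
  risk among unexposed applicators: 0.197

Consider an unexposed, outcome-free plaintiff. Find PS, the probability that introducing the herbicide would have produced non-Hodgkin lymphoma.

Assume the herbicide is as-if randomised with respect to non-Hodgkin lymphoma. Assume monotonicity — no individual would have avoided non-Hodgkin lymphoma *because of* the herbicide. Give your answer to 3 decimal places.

Let p₁ = 0.411, p₀ = 0.197.
Under exogeneity and monotonicity, PS = (p₁ − p₀) / (1 − p₀).
PS = (0.411 − 0.197) / (1 − 0.197) = 0.214 / 0.803 ≈ 0.2665

PS ≈ 0.267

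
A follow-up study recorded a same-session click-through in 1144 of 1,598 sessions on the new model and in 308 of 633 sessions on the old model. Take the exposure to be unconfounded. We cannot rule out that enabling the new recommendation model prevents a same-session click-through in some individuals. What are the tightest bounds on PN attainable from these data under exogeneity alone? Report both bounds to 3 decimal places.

p₁ = P(outcome | exposed) = 1144/1598 = 0.71589
p₀ = P(outcome | unexposed) = 308/633 = 0.48657
Under exogeneity alone the bounds on PN are max{0,(p₁−p₀)/p₁} ≤ PN ≤ min{1,(1−p₀)/p₁}.
  lower = (p₁ − p₀)/p₁ = 0.22932 / 0.71589 ≈ 0.3203
  upper = min{1, (1 − p₀)/p₁} = 0.51343 / 0.71589 ≈ 0.7172

0.320 ≤ PN ≤ 0.717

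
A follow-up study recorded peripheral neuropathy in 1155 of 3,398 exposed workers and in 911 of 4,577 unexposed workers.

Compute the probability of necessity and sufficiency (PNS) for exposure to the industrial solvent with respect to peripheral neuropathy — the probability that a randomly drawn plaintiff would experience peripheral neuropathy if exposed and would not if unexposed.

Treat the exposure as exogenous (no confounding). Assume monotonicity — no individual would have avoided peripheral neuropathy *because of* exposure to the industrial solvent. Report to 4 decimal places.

p₁ = P(outcome | exposed) = 1155/3398 = 0.33991
p₀ = P(outcome | unexposed) = 911/4577 = 0.19904
Under exogeneity and monotonicity, PNS = p₁ − p₀.
PNS = 0.33991 − 0.19904 = 0.14087

PNS ≈ 0.1409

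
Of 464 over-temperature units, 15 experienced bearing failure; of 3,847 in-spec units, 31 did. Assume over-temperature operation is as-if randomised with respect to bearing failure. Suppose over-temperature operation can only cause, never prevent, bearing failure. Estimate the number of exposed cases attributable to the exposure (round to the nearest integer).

p₁ = P(outcome | exposed) = 15/464 = 0.032328
p₀ = P(outcome | unexposed) = 31/3847 = 0.0080582
PN = (p₁ − p₀)/p₁ = (0.032328 − 0.0080582) / 0.032328 ≈ 0.75073.
Attributable cases ≈ PN × (exposed cases) = 0.75073 × 15 ≈ 11.26.

about 11 cases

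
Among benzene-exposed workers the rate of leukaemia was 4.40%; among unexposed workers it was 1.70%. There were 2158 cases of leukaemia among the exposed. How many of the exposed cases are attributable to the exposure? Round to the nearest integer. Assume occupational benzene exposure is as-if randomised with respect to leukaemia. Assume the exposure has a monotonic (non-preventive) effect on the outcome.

p₁ = 0.044, p₀ = 0.017.
PN = (p₁ − p₀)/p₁ = (0.044 − 0.017) / 0.044 ≈ 0.61364.
Attributable cases ≈ PN × (exposed cases) = 0.61364 × 2158 ≈ 1324.23.

about 1324 cases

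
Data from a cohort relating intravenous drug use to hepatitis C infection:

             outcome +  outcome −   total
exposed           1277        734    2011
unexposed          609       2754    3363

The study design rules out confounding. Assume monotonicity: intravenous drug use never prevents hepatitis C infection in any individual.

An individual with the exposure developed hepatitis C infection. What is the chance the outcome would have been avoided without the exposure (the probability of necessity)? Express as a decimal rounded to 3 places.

p₁ = P(outcome | exposed) = 1277/2011 = 0.63501
p₀ = P(outcome | unexposed) = 609/3363 = 0.18109
Under exogeneity and monotonicity, PN = (p₁ − p₀) / p₁.
PN = (0.63501 − 0.18109) / 0.63501 = 0.45392 / 0.63501 ≈ 0.7148

PN ≈ 0.715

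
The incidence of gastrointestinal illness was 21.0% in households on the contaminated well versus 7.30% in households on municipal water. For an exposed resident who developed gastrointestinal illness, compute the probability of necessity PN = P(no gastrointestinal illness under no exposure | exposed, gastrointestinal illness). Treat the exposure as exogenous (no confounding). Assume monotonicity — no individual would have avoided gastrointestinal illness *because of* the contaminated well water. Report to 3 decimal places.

p₁ = 0.21, p₀ = 0.073.
Under exogeneity and monotonicity, PN = (p₁ − p₀) / p₁.
PN = (0.21 − 0.073) / 0.21 = 0.137 / 0.21 ≈ 0.6524

PN ≈ 0.652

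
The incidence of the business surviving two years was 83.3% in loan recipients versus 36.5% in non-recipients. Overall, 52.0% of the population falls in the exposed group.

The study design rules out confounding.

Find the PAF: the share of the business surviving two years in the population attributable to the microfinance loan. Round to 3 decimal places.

p₁ = 0.833, p₀ = 0.365.
Overall risk P(Y=1) = π·p₁ + (1−π)·p₀ = 0.52×0.833 + 0.48×0.365 = 0.60836.
Under exogeneity, PAF = [P(Y=1) − p₀] / P(Y=1).
PAF = (0.60836 − 0.365) / 0.60836 ≈ 0.4000

PAF ≈ 0.400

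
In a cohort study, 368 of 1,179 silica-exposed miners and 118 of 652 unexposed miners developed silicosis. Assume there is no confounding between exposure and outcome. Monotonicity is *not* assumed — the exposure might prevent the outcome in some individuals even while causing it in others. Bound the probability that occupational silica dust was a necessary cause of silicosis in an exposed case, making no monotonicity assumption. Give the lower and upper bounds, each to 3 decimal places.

p₁ = P(outcome | exposed) = 368/1179 = 0.31213
p₀ = P(outcome | unexposed) = 118/652 = 0.18098
Under exogeneity alone the bounds on PN are max{0,(p₁−p₀)/p₁} ≤ PN ≤ min{1,(1−p₀)/p₁}.
  lower = (p₁ − p₀)/p₁ = 0.13115 / 0.31213 ≈ 0.4202
  upper = min{1, (1 − p₀)/p₁} = 0.81902 / 0.31213 ≈ 2.6240 → capped at 1

0.420 ≤ PN ≤ 1.000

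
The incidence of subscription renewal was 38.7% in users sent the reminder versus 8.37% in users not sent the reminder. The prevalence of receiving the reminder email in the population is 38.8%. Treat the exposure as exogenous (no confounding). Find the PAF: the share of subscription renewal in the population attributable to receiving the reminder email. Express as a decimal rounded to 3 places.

p₁ = 0.387, p₀ = 0.0837.
Overall risk P(Y=1) = π·p₁ + (1−π)·p₀ = 0.388×0.387 + 0.612×0.0837 = 0.20138.
Under exogeneity, PAF = [P(Y=1) − p₀] / P(Y=1).
PAF = (0.20138 − 0.0837) / 0.20138 ≈ 0.5844

PAF ≈ 0.584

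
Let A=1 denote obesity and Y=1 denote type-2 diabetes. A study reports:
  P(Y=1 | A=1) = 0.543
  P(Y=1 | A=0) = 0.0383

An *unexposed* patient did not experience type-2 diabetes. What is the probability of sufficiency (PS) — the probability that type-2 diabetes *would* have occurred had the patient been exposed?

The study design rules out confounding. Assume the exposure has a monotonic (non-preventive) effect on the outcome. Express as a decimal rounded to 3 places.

PS ≈ 0.525

Let p₁ = 0.543, p₀ = 0.0383.
Under exogeneity and monotonicity, PS = (p₁ − p₀) / (1 − p₀).
PS = (0.543 − 0.0383) / (1 − 0.0383) = 0.5047 / 0.9617 ≈ 0.5248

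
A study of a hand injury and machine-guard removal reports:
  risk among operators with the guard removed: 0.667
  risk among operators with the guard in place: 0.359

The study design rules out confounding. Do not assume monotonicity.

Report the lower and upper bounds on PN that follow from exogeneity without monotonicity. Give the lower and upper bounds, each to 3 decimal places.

Let p₁ = 0.667, p₀ = 0.359.
Under exogeneity alone the bounds on PN are max{0,(p₁−p₀)/p₁} ≤ PN ≤ min{1,(1−p₀)/p₁}.
  lower = (p₁ − p₀)/p₁ = 0.308 / 0.667 ≈ 0.4618
  upper = min{1, (1 − p₀)/p₁} = 0.641 / 0.667 ≈ 0.9610

0.462 ≤ PN ≤ 0.961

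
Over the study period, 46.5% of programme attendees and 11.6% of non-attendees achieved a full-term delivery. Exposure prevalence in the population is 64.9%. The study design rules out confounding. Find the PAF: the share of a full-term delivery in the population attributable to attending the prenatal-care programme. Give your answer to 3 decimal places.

PAF ≈ 0.661

p₁ = 0.465, p₀ = 0.116.
Overall risk P(Y=1) = π·p₁ + (1−π)·p₀ = 0.649×0.465 + 0.351×0.116 = 0.3425.
Under exogeneity, PAF = [P(Y=1) − p₀] / P(Y=1).
PAF = (0.3425 − 0.116) / 0.3425 ≈ 0.6613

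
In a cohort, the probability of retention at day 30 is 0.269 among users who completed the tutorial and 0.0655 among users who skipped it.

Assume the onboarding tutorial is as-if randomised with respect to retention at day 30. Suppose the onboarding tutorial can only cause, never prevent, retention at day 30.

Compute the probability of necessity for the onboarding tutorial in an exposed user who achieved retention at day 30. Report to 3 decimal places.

PN ≈ 0.757

Let p₁ = 0.269, p₀ = 0.0655.
Under exogeneity and monotonicity, PN = (p₁ − p₀) / p₁.
PN = (0.269 − 0.0655) / 0.269 = 0.2035 / 0.269 ≈ 0.7565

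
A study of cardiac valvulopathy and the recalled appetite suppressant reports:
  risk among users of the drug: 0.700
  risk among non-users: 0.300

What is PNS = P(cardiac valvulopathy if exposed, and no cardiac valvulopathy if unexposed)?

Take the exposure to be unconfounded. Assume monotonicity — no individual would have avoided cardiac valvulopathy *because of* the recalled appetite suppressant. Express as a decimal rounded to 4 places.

PNS ≈ 0.4000

Let p₁ = 0.7, p₀ = 0.3.
Under exogeneity and monotonicity, PNS = p₁ − p₀.
PNS = 0.7 − 0.3 = 0.4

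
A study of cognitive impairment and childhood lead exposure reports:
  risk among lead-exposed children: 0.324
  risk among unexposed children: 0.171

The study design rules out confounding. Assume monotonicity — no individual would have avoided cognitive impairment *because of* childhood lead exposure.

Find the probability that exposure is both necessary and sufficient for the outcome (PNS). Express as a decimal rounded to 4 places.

Let p₁ = 0.324, p₀ = 0.171.
Under exogeneity and monotonicity, PNS = p₁ − p₀.
PNS = 0.324 − 0.171 = 0.153

PNS ≈ 0.1530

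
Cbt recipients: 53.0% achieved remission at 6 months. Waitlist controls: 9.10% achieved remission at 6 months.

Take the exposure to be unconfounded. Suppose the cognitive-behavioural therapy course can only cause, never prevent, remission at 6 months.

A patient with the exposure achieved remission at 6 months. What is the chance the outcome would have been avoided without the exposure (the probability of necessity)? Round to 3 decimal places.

p₁ = 0.53, p₀ = 0.091.
Under exogeneity and monotonicity, PN = (p₁ − p₀) / p₁.
PN = (0.53 − 0.091) / 0.53 = 0.439 / 0.53 ≈ 0.8283

PN ≈ 0.828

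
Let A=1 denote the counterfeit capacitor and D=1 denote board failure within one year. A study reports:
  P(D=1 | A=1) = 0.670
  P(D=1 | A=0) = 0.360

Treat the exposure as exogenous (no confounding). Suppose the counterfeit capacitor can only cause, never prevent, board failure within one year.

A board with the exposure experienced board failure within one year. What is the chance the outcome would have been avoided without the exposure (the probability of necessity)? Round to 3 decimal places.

Let p₁ = 0.67, p₀ = 0.36.
Under exogeneity and monotonicity, PN = (p₁ − p₀) / p₁.
PN = (0.67 − 0.36) / 0.67 = 0.31 / 0.67 ≈ 0.4627

PN ≈ 0.463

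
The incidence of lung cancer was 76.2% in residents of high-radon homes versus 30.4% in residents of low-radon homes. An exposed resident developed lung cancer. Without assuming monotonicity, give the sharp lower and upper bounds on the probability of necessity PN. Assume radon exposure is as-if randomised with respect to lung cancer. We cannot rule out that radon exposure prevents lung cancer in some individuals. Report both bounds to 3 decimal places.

0.601 ≤ PN ≤ 0.913

p₁ = 0.762, p₀ = 0.304.
Under exogeneity alone the bounds on PN are max{0,(p₁−p₀)/p₁} ≤ PN ≤ min{1,(1−p₀)/p₁}.
  lower = (p₁ − p₀)/p₁ = 0.458 / 0.762 ≈ 0.6010
  upper = min{1, (1 − p₀)/p₁} = 0.696 / 0.762 ≈ 0.9134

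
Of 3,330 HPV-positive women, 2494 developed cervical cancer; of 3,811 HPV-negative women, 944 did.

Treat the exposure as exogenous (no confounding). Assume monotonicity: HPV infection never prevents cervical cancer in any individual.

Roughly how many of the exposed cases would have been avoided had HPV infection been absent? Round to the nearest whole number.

p₁ = P(outcome | exposed) = 2494/3330 = 0.74895
p₀ = P(outcome | unexposed) = 944/3811 = 0.2477
PN = (p₁ − p₀)/p₁ = (0.74895 − 0.2477) / 0.74895 ≈ 0.66926.
Attributable cases ≈ PN × (exposed cases) = 0.66926 × 2494 ≈ 1669.15.

about 1669 cases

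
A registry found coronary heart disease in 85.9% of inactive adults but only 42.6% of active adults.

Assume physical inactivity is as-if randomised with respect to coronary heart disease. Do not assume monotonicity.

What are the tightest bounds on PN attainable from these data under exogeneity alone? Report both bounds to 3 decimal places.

0.504 ≤ PN ≤ 0.668

p₁ = 0.859, p₀ = 0.426.
Under exogeneity alone the bounds on PN are max{0,(p₁−p₀)/p₁} ≤ PN ≤ min{1,(1−p₀)/p₁}.
  lower = (p₁ − p₀)/p₁ = 0.433 / 0.859 ≈ 0.5041
  upper = min{1, (1 − p₀)/p₁} = 0.574 / 0.859 ≈ 0.6682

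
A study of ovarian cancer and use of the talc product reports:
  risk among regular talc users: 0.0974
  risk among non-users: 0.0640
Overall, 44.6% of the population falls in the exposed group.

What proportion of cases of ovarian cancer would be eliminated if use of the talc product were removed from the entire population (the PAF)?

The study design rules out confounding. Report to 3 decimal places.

PAF ≈ 0.189

Let p₁ = 0.0974, p₀ = 0.064.
Overall risk P(Y=1) = π·p₁ + (1−π)·p₀ = 0.446×0.0974 + 0.554×0.064 = 0.078896.
Under exogeneity, PAF = [P(Y=1) − p₀] / P(Y=1).
PAF = (0.078896 − 0.064) / 0.078896 ≈ 0.1888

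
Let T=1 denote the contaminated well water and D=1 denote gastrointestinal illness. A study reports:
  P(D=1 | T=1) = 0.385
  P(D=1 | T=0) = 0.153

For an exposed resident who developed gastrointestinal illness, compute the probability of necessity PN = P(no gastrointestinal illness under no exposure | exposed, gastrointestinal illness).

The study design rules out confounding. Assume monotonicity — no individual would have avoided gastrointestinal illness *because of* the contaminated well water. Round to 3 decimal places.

PN ≈ 0.603

Let p₁ = 0.385, p₀ = 0.153.
Under exogeneity and monotonicity, PN = (p₁ − p₀) / p₁.
PN = (0.385 − 0.153) / 0.385 = 0.232 / 0.385 ≈ 0.6026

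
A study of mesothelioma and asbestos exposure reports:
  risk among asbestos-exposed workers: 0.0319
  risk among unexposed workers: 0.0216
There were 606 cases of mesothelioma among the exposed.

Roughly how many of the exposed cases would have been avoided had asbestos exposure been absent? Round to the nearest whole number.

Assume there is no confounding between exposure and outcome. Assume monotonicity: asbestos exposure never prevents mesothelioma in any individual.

Let p₁ = 0.0319, p₀ = 0.0216.
PN = (p₁ − p₀)/p₁ = (0.0319 − 0.0216) / 0.0319 ≈ 0.32288.
Attributable cases ≈ PN × (exposed cases) = 0.32288 × 606 ≈ 195.67.

about 196 cases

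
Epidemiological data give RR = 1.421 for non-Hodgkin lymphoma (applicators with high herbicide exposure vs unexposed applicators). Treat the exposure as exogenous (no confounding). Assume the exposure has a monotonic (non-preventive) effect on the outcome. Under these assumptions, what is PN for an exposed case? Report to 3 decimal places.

Under exogeneity and monotonicity, PN = (RR − 1) / RR = 1 − 1/RR.
PN = (1.421 − 1) / 1.421 = 0.421 / 1.421 ≈ 0.2963

PN ≈ 0.296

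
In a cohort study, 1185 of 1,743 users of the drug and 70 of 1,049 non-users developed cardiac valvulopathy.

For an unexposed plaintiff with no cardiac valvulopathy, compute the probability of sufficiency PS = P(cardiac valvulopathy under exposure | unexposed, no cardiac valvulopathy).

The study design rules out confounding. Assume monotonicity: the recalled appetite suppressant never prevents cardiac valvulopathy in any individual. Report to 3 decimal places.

p₁ = P(outcome | exposed) = 1185/1743 = 0.67986
p₀ = P(outcome | unexposed) = 70/1049 = 0.06673
Under exogeneity and monotonicity, PS = (p₁ − p₀) / (1 − p₀).
PS = (0.67986 − 0.06673) / (1 − 0.06673) = 0.61313 / 0.93327 ≈ 0.6570

PS ≈ 0.657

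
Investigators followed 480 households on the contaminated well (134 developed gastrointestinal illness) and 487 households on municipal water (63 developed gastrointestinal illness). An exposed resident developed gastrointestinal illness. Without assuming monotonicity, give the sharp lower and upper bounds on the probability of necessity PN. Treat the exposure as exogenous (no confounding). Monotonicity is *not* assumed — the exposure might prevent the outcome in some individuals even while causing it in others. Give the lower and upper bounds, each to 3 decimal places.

p₁ = P(outcome | exposed) = 134/480 = 0.27917
p₀ = P(outcome | unexposed) = 63/487 = 0.12936
Under exogeneity alone the bounds on PN are max{0,(p₁−p₀)/p₁} ≤ PN ≤ min{1,(1−p₀)/p₁}.
  lower = (p₁ − p₀)/p₁ = 0.1498 / 0.27917 ≈ 0.5366
  upper = min{1, (1 − p₀)/p₁} = 0.87064 / 0.27917 ≈ 3.1187 → capped at 1

0.537 ≤ PN ≤ 1.000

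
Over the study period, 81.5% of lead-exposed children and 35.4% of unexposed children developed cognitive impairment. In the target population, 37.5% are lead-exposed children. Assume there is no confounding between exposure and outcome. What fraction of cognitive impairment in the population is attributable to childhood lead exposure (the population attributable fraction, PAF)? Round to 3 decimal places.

PAF ≈ 0.328

p₁ = 0.815, p₀ = 0.354.
Overall risk P(Y=1) = π·p₁ + (1−π)·p₀ = 0.375×0.815 + 0.625×0.354 = 0.52687.
Under exogeneity, PAF = [P(Y=1) − p₀] / P(Y=1).
PAF = (0.52687 − 0.354) / 0.52687 ≈ 0.3281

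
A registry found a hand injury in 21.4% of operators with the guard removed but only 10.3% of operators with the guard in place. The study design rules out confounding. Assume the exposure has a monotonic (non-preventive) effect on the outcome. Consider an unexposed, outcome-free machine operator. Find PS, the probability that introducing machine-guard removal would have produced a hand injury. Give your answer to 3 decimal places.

PS ≈ 0.124

p₁ = 0.214, p₀ = 0.103.
Under exogeneity and monotonicity, PS = (p₁ − p₀) / (1 − p₀).
PS = (0.214 − 0.103) / (1 − 0.103) = 0.111 / 0.897 ≈ 0.1237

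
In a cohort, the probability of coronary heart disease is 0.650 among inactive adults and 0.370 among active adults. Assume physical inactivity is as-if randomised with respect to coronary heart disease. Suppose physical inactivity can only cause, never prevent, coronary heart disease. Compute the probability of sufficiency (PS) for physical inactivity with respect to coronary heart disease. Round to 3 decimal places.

PS ≈ 0.444

Let p₁ = 0.65, p₀ = 0.37.
Under exogeneity and monotonicity, PS = (p₁ − p₀) / (1 − p₀).
PS = (0.65 − 0.37) / (1 − 0.37) = 0.28 / 0.63 ≈ 0.4444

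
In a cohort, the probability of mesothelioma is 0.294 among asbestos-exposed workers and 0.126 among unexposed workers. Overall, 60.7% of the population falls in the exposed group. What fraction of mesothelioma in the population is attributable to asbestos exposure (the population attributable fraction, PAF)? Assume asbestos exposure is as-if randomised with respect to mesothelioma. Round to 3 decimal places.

PAF ≈ 0.447

Let p₁ = 0.294, p₀ = 0.126.
Overall risk P(Y=1) = π·p₁ + (1−π)·p₀ = 0.607×0.294 + 0.393×0.126 = 0.22798.
Under exogeneity, PAF = [P(Y=1) − p₀] / P(Y=1).
PAF = (0.22798 − 0.126) / 0.22798 ≈ 0.4473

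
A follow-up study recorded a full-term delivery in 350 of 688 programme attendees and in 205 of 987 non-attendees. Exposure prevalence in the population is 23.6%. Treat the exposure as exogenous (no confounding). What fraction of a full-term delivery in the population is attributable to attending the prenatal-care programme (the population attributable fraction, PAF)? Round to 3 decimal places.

p₁ = P(outcome | exposed) = 350/688 = 0.50872
p₀ = P(outcome | unexposed) = 205/987 = 0.2077
Overall risk P(Y=1) = π·p₁ + (1−π)·p₀ = 0.236×0.50872 + 0.764×0.2077 = 0.27874.
Under exogeneity, PAF = [P(Y=1) − p₀] / P(Y=1).
PAF = (0.27874 − 0.2077) / 0.27874 ≈ 0.2549

PAF ≈ 0.255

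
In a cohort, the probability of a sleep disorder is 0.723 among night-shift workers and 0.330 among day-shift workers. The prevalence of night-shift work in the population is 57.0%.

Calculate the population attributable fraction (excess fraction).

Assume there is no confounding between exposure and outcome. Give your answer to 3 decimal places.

Let p₁ = 0.723, p₀ = 0.33.
Overall risk P(Y=1) = π·p₁ + (1−π)·p₀ = 0.57×0.723 + 0.43×0.33 = 0.55401.
Under exogeneity, PAF = [P(Y=1) − p₀] / P(Y=1).
PAF = (0.55401 − 0.33) / 0.55401 ≈ 0.4043

PAF ≈ 0.404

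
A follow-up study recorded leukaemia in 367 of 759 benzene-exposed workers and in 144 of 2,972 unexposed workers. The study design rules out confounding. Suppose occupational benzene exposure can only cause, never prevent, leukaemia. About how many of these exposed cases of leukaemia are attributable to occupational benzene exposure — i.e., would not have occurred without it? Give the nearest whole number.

about 330 cases

p₁ = P(outcome | exposed) = 367/759 = 0.48353
p₀ = P(outcome | unexposed) = 144/2972 = 0.048452
PN = (p₁ − p₀)/p₁ = (0.48353 − 0.048452) / 0.48353 ≈ 0.89979.
Attributable cases ≈ PN × (exposed cases) = 0.89979 × 367 ≈ 330.22.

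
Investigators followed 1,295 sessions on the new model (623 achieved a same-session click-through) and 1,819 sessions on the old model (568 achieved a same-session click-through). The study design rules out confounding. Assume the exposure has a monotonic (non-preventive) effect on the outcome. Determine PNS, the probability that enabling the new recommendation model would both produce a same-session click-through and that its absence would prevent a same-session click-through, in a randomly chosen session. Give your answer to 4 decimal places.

PNS ≈ 0.1688

p₁ = P(outcome | exposed) = 623/1295 = 0.48108
p₀ = P(outcome | unexposed) = 568/1819 = 0.31226
Under exogeneity and monotonicity, PNS = p₁ − p₀.
PNS = 0.48108 − 0.31226 = 0.16882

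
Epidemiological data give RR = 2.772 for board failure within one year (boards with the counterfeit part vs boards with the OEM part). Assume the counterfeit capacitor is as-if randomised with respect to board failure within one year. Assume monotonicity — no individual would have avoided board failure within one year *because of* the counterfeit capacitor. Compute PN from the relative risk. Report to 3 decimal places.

Under exogeneity and monotonicity, PN = (RR − 1) / RR = 1 − 1/RR.
PN = (2.772 − 1) / 2.772 = 1.772 / 2.772 ≈ 0.6392

PN ≈ 0.639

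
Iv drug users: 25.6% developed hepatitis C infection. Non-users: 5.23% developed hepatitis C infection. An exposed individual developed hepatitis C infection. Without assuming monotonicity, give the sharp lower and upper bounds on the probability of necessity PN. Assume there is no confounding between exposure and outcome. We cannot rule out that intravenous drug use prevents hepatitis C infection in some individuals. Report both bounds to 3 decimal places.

p₁ = 0.256, p₀ = 0.0523.
Under exogeneity alone the bounds on PN are max{0,(p₁−p₀)/p₁} ≤ PN ≤ min{1,(1−p₀)/p₁}.
  lower = (p₁ − p₀)/p₁ = 0.2037 / 0.256 ≈ 0.7957
  upper = min{1, (1 − p₀)/p₁} = 0.9477 / 0.256 ≈ 3.7020 → capped at 1

0.796 ≤ PN ≤ 1.000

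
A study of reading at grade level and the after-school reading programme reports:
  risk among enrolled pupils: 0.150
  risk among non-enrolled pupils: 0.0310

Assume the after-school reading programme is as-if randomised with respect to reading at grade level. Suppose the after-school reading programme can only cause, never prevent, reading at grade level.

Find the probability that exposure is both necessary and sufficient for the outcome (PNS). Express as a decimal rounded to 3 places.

Let p₁ = 0.15, p₀ = 0.031.
Under exogeneity and monotonicity, PNS = p₁ − p₀.
PNS = 0.15 − 0.031 = 0.119

PNS ≈ 0.119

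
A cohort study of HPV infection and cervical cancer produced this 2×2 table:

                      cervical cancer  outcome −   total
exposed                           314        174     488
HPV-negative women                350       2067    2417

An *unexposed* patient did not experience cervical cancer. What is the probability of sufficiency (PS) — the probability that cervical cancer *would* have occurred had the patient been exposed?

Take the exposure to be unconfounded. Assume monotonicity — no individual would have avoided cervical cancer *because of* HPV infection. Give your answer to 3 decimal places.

p₁ = P(outcome | exposed) = 314/488 = 0.64344
p₀ = P(outcome | unexposed) = 350/2417 = 0.14481
Under exogeneity and monotonicity, PS = (p₁ − p₀)/(1 − p₀).
PS = (0.64344 − 0.14481) / 0.85519 ≈ 0.5831

PS ≈ 0.583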